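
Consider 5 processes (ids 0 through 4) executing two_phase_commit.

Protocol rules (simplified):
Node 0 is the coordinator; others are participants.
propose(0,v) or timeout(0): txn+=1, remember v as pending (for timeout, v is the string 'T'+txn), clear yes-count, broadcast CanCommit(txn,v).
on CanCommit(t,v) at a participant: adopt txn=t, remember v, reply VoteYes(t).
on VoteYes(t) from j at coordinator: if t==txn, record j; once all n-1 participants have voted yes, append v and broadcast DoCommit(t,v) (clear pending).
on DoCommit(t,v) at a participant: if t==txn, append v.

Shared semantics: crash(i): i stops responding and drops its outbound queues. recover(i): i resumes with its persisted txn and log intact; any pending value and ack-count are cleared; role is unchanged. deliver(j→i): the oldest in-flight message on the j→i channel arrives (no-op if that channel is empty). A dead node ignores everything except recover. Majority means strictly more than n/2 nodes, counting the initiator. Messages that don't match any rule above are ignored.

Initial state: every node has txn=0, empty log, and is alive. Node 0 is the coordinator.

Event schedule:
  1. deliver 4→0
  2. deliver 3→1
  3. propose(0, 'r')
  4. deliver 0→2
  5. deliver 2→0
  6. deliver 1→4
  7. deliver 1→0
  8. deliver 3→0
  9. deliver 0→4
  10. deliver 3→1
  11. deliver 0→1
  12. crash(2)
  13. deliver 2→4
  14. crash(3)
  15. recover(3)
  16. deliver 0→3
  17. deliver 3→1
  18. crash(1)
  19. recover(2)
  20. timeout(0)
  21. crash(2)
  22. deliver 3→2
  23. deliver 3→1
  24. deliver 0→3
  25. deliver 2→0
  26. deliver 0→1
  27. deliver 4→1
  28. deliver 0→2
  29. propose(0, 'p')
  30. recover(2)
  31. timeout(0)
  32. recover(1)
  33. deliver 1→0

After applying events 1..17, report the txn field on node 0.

1

[1] deliver 4→0 → ∅
[2] deliver 3→1 → ∅
[3] propose(0,'r') → N0(coor t1 [-])
[4] deliver 0→2 → N2(part t1 [-])
[5] deliver 2→0 → ∅
[6] deliver 1→4 → ∅
[7] deliver 1→0 → ∅
[8] deliver 3→0 → ∅
[9] deliver 0→4 → N4(part t1 [-])
[10] deliver 3→1 → ∅
[11] deliver 0→1 → N1(part t1 [-])
[12] crash(2) → N2(✗part t1 [-])
[13] deliver 2→4 → ∅
[14] crash(3) → N3(✗part t0 [-])
[15] recover(3) → N3(part t0 [-])
[16] deliver 0→3 → N3(part t1 [-])
[17] deliver 3→1 → ∅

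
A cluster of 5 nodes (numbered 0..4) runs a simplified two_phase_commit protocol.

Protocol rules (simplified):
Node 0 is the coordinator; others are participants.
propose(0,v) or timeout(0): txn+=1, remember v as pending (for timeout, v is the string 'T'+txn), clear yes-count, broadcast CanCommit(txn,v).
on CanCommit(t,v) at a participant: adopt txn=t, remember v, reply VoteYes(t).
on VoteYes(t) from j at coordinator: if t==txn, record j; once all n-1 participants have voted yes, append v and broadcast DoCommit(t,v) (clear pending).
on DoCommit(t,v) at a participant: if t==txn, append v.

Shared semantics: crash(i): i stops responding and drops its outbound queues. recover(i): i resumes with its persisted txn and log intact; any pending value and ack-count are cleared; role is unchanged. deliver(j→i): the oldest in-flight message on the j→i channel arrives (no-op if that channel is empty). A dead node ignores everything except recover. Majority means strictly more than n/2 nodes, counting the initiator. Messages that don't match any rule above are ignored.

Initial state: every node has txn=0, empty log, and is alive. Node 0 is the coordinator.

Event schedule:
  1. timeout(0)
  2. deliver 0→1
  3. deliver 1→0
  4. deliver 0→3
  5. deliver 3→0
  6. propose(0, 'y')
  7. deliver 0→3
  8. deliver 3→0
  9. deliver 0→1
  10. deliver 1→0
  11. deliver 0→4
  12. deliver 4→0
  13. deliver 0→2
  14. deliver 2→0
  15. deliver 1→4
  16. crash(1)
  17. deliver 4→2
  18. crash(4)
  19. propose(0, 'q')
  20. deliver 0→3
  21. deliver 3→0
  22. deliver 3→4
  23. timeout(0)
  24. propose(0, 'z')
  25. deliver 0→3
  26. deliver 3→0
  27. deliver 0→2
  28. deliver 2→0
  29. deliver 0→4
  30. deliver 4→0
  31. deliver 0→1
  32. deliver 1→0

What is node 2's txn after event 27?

2

e1 timeout(0): 0[coor,t=1,-]
e2 deliver 0→1: 1[part,t=1,-]
e3 deliver 1→0: ·
e4 deliver 0→3: 3[part,t=1,-]
e5 deliver 3→0: ·
e6 propose(0,'y'): 0[coor,t=2,-]
e7 deliver 0→3: 3[part,t=2,-]
e8 deliver 3→0: ·
e9 deliver 0→1: 1[part,t=2,-]
e10 deliver 1→0: ·
e11 deliver 0→4: 4[part,t=1,-]
e12 deliver 4→0: ·
e13 deliver 0→2: 2[part,t=1,-]
e14 deliver 2→0: ·
e15 deliver 1→4: ·
e16 crash(1): 1[✗part,t=2,-]
e17 deliver 4→2: ·
e18 crash(4): 4[✗part,t=1,-]
e19 propose(0,'q'): 0[coor,t=3,-]
e20 deliver 0→3: 3[part,t=3,-]
e21 deliver 3→0: ·
e22 deliver 3→4: ·
e23 timeout(0): 0[coor,t=4,-]
e24 propose(0,'z'): 0[coor,t=5,-]
e25 deliver 0→3: 3[part,t=4,-]
e26 deliver 3→0: ·
e27 deliver 0→2: 2[part,t=2,-]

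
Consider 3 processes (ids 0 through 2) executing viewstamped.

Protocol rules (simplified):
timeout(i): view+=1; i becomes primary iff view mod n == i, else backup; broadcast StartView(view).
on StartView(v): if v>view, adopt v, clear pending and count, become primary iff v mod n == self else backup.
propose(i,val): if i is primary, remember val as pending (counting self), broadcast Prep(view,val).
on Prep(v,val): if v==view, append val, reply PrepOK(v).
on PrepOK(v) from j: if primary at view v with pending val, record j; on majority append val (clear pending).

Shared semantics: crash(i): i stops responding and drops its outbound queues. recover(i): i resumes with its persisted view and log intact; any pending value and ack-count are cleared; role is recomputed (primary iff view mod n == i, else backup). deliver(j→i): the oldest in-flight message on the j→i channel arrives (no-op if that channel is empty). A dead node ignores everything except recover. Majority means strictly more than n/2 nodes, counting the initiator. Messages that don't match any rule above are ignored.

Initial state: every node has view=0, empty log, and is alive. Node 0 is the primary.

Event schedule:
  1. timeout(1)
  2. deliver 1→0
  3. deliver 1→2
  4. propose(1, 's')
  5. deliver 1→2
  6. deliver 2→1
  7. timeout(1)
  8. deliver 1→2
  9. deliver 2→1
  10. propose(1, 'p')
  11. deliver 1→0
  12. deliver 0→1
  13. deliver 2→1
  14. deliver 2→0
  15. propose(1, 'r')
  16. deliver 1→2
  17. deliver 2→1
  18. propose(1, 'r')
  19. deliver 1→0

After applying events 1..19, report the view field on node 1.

e1 timeout(1): 1[prim,v=1,-]
e2 deliver 1→0: 0[back,v=1,-]
e3 deliver 1→2: 2[back,v=1,-]
e4 propose(1,'s'): ·
e5 deliver 1→2: 2[back,v=1,s]
e6 deliver 2→1: 1[prim,v=1,s]
e7 timeout(1): 1[back,v=2,s]
e8 deliver 1→2: 2[prim,v=2,s]
e9 deliver 2→1: ·
e10 propose(1,'p'): ·
e11 deliver 1→0: 0[back,v=1,s]
e12 deliver 0→1: ·
e13 deliver 2→1: ·
e14 deliver 2→0: ·
e15 propose(1,'r'): ·
e16 deliver 1→2: ·
e17 deliver 2→1: ·
e18 propose(1,'r'): ·
e19 deliver 1→0: 0[back,v=2,s]

2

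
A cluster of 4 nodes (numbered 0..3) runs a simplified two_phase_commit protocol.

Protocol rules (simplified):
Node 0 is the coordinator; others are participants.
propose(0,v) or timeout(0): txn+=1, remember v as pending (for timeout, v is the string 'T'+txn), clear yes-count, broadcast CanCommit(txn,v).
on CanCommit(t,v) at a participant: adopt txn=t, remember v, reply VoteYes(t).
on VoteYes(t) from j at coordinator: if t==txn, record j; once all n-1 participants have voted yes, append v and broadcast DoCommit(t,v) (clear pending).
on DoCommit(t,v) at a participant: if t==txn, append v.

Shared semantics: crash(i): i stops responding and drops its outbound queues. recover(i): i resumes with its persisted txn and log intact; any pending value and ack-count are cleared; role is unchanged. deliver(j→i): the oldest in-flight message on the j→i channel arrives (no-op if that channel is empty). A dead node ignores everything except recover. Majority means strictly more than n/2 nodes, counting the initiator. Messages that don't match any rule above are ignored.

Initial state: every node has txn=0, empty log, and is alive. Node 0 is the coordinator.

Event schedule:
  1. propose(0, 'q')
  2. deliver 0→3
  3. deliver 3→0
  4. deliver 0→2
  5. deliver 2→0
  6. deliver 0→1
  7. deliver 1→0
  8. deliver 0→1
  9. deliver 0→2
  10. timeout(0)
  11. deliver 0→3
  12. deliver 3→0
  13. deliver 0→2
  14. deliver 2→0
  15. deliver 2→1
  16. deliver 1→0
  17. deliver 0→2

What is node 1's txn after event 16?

e1 propose(0,'q'): 0[coor,t=1,-]
e2 deliver 0→3: 3[part,t=1,-]
e3 deliver 3→0: ·
e4 deliver 0→2: 2[part,t=1,-]
e5 deliver 2→0: ·
e6 deliver 0→1: 1[part,t=1,-]
e7 deliver 1→0: 0[coor,t=1,q]
e8 deliver 0→1: 1[part,t=1,q]
e9 deliver 0→2: 2[part,t=1,q]
e10 timeout(0): 0[coor,t=2,q]
e11 deliver 0→3: 3[part,t=1,q]
e12 deliver 3→0: ·
e13 deliver 0→2: 2[part,t=2,q]
e14 deliver 2→0: ·
e15 deliver 2→1: ·
e16 deliver 1→0: ·

1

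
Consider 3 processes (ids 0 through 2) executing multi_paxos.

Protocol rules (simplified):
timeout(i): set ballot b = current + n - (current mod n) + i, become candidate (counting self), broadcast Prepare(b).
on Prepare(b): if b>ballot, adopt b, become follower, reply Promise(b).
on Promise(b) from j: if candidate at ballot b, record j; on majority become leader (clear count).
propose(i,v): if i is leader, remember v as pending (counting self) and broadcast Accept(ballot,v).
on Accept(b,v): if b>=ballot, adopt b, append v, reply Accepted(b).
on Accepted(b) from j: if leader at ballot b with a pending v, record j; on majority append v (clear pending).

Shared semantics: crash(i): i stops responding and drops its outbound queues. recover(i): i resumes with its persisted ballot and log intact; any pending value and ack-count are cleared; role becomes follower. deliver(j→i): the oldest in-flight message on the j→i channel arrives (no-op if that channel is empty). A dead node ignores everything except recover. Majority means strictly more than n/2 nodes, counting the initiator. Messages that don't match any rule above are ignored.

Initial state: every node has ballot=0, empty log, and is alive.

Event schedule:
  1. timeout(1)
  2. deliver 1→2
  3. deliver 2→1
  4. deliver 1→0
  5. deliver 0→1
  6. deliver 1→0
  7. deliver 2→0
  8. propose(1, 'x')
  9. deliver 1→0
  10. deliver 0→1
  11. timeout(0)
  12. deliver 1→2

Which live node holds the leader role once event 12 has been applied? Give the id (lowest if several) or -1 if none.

after 1 — timeout(1): n1:cand/b4/[-]
after 2 — deliver 1→2: n2:foll/b4/[-]
after 3 — deliver 2→1: n1:lead/b4/[-]
after 4 — deliver 1→0: n0:foll/b4/[-]
after 5 — deliver 0→1: ·
after 6 — deliver 1→0: ·
after 7 — deliver 2→0: ·
after 8 — propose(1,'x'): ·
after 9 — deliver 1→0: n0:foll/b4/[x]
after 10 — deliver 0→1: n1:lead/b4/[x]
after 11 — timeout(0): n0:cand/b6/[x]
after 12 — deliver 1→2: n2:foll/b4/[x]

1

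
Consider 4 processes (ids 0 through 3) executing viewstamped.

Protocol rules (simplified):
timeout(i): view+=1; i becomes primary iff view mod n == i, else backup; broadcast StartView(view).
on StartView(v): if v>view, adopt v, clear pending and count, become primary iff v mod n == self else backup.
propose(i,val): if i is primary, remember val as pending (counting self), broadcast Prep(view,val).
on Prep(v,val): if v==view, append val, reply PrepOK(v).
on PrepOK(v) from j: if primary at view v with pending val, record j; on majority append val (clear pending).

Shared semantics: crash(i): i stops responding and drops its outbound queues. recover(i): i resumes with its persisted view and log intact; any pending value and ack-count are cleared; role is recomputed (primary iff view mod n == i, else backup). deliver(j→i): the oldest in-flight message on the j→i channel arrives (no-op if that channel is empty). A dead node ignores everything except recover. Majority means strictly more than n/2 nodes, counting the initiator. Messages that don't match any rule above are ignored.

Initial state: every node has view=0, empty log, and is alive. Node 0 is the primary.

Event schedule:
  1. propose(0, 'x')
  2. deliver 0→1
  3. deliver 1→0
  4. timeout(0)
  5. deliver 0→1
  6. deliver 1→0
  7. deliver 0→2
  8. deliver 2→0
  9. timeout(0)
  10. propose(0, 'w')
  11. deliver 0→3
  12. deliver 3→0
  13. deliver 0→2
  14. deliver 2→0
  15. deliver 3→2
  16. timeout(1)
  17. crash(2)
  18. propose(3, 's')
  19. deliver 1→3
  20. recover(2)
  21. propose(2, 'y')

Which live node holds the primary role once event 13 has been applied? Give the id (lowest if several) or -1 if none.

step 1 propose(0,'x'): —
step 2 deliver 0→1: 1={back,v=0,log=x}
step 3 deliver 1→0: —
step 4 timeout(0): 0={back,v=1,log=-}
step 5 deliver 0→1: 1={prim,v=1,log=x}
step 6 deliver 1→0: —
step 7 deliver 0→2: 2={back,v=0,log=x}
step 8 deliver 2→0: —
step 9 timeout(0): 0={back,v=2,log=-}
step 10 propose(0,'w'): —
step 11 deliver 0→3: 3={back,v=0,log=x}
step 12 deliver 3→0: —
step 13 deliver 0→2: 2={back,v=1,log=x}

1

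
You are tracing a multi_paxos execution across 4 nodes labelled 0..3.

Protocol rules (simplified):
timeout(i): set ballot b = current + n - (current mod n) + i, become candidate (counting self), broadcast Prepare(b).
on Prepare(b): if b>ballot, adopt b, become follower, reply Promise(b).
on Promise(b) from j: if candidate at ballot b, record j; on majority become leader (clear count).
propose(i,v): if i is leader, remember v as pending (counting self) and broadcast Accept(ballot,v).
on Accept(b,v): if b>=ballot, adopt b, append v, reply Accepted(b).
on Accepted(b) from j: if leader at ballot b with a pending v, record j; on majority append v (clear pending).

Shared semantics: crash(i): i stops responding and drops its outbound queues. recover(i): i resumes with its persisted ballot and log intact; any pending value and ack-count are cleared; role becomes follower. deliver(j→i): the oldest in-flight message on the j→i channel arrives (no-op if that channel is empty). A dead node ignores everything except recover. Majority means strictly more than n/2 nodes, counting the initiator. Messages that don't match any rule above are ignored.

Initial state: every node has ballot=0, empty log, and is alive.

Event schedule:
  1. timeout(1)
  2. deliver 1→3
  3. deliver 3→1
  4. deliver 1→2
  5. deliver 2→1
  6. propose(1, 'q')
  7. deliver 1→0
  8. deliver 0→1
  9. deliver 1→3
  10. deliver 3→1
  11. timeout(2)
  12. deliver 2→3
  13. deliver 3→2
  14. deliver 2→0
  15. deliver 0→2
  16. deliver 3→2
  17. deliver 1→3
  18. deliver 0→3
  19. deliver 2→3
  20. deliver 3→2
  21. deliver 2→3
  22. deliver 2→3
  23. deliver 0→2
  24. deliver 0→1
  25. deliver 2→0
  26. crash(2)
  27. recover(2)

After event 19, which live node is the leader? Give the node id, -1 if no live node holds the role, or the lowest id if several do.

1. timeout(1):  <1:cand b5 ->
2. deliver 1→3:  <3:foll b5 ->
3. deliver 3→1:  nop
4. deliver 1→2:  <2:foll b5 ->
5. deliver 2→1:  <1:lead b5 ->
6. propose(1,'q'):  nop
7. deliver 1→0:  <0:foll b5 ->
8. deliver 0→1:  nop
9. deliver 1→3:  <3:foll b5 q>
10. deliver 3→1:  nop
11. timeout(2):  <2:cand b10 ->
12. deliver 2→3:  <3:foll b10 q>
13. deliver 3→2:  nop
14. deliver 2→0:  <0:foll b10 ->
15. deliver 0→2:  <2:lead b10 ->
16. deliver 3→2:  nop
17. deliver 1→3:  nop
18. deliver 0→3:  nop
19. deliver 2→3:  nop

1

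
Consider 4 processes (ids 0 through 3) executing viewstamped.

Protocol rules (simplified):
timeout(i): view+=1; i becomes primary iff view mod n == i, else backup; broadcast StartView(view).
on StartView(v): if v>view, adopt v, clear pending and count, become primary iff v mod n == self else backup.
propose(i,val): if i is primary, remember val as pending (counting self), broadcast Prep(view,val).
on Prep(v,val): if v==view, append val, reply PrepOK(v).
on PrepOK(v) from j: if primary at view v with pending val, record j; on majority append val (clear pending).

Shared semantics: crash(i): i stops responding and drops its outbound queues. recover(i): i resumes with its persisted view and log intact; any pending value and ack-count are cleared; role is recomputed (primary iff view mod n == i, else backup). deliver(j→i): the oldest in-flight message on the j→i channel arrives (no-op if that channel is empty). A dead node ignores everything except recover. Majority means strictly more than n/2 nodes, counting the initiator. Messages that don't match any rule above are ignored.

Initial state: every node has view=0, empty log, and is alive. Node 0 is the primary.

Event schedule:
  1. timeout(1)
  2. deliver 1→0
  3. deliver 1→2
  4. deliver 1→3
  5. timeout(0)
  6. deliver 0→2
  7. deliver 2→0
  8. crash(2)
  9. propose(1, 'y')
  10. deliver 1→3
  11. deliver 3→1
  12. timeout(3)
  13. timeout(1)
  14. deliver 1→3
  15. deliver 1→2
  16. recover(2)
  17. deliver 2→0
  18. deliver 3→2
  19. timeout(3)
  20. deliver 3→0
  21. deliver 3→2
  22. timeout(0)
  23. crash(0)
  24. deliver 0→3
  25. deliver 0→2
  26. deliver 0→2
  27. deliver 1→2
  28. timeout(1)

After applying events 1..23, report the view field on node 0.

1. timeout(1):  <1:prim v1 ->
2. deliver 1→0:  <0:back v1 ->
3. deliver 1→2:  <2:back v1 ->
4. deliver 1→3:  <3:back v1 ->
5. timeout(0):  <0:back v2 ->
6. deliver 0→2:  <2:prim v2 ->
7. deliver 2→0:  nop
8. crash(2):  <2:✗prim v2 ->
9. propose(1,'y'):  nop
10. deliver 1→3:  <3:back v1 y>
11. deliver 3→1:  nop
12. timeout(3):  <3:back v2 y>
13. timeout(1):  <1:back v2 ->
14. deliver 1→3:  nop
15. deliver 1→2:  nop
16. recover(2):  <2:prim v2 ->
17. deliver 2→0:  nop
18. deliver 3→2:  nop
19. timeout(3):  <3:prim v3 y>
20. deliver 3→0:  nop
21. deliver 3→2:  <2:back v3 ->
22. timeout(0):  <0:back v3 ->
23. crash(0):  <0:✗back v3 ->

3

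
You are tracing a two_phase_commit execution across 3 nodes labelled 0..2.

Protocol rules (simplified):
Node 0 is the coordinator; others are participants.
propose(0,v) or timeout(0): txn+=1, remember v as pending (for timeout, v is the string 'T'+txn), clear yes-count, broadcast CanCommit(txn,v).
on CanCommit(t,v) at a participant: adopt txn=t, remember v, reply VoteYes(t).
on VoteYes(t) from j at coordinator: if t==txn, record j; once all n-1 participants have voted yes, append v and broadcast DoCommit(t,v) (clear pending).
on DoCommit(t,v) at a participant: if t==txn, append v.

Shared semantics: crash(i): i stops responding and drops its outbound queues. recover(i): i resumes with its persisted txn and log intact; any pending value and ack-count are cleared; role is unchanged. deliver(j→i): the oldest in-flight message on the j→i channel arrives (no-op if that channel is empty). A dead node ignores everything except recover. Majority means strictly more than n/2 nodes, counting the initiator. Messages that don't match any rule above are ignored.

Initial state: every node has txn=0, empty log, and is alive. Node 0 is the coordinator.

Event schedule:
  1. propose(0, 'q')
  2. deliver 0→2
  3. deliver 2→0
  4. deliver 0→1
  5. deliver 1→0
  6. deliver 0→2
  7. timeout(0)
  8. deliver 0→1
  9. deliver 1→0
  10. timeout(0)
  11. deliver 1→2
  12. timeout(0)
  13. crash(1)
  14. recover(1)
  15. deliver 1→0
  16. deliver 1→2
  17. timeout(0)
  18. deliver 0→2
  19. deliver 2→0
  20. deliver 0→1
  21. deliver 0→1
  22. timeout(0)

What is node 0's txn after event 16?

4

[1] propose(0,'q') → N0(coor t1 [-])
[2] deliver 0→2 → N2(part t1 [-])
[3] deliver 2→0 → ∅
[4] deliver 0→1 → N1(part t1 [-])
[5] deliver 1→0 → N0(coor t1 [q])
[6] deliver 0→2 → N2(part t1 [q])
[7] timeout(0) → N0(coor t2 [q])
[8] deliver 0→1 → N1(part t1 [q])
[9] deliver 1→0 → ∅
[10] timeout(0) → N0(coor t3 [q])
[11] deliver 1→2 → ∅
[12] timeout(0) → N0(coor t4 [q])
[13] crash(1) → N1(✗part t1 [q])
[14] recover(1) → N1(part t1 [q])
[15] deliver 1→0 → ∅
[16] deliver 1→2 → ∅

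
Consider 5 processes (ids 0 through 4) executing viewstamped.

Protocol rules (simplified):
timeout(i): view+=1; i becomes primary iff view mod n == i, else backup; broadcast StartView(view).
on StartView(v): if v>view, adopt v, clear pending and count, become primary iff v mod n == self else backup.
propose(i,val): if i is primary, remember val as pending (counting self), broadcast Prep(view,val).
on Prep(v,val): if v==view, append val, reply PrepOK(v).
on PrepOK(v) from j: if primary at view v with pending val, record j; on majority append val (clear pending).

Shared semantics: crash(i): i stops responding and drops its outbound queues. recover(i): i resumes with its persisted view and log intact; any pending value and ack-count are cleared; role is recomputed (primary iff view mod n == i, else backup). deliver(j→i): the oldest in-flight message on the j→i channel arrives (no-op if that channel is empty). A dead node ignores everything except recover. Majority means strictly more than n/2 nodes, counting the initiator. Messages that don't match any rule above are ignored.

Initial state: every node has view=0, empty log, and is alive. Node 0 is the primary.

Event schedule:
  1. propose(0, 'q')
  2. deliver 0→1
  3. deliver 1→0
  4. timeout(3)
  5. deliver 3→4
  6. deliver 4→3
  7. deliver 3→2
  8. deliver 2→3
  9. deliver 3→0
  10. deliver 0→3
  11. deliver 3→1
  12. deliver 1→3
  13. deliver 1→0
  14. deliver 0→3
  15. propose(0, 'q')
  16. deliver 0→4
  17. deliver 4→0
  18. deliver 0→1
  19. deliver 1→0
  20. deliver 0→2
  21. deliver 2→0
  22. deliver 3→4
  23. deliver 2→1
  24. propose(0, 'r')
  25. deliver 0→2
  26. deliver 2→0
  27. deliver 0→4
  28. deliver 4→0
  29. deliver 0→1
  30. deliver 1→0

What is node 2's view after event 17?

1

[1] propose(0,'q') → ∅
[2] deliver 0→1 → N1(back v0 [q])
[3] deliver 1→0 → ∅
[4] timeout(3) → N3(back v1 [-])
[5] deliver 3→4 → N4(back v1 [-])
[6] deliver 4→3 → ∅
[7] deliver 3→2 → N2(back v1 [-])
[8] deliver 2→3 → ∅
[9] deliver 3→0 → N0(back v1 [-])
[10] deliver 0→3 → ∅
[11] deliver 3→1 → N1(prim v1 [q])
[12] deliver 1→3 → ∅
[13] deliver 1→0 → ∅
[14] deliver 0→3 → ∅
[15] propose(0,'q') → ∅
[16] deliver 0→4 → ∅
[17] deliver 4→0 → ∅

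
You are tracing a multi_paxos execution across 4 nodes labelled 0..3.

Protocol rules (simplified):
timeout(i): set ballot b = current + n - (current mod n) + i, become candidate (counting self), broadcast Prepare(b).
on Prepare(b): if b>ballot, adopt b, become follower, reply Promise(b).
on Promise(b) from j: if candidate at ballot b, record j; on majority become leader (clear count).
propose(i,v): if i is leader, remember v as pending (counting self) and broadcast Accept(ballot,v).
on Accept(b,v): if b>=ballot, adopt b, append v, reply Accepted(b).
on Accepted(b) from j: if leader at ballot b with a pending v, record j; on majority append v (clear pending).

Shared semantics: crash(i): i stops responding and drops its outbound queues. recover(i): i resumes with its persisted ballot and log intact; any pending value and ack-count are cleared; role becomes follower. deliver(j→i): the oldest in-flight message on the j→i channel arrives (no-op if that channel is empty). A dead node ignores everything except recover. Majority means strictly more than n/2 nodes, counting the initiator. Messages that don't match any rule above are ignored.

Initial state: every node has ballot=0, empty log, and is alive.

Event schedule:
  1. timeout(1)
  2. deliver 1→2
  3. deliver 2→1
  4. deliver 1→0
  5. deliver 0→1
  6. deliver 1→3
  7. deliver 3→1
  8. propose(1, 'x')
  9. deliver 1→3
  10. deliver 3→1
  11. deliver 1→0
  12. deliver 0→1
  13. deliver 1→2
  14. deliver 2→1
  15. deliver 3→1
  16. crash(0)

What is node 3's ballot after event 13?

e1 timeout(1): 1[cand,b=5,-]
e2 deliver 1→2: 2[foll,b=5,-]
e3 deliver 2→1: ·
e4 deliver 1→0: 0[foll,b=5,-]
e5 deliver 0→1: 1[lead,b=5,-]
e6 deliver 1→3: 3[foll,b=5,-]
e7 deliver 3→1: ·
e8 propose(1,'x'): ·
e9 deliver 1→3: 3[foll,b=5,x]
e10 deliver 3→1: ·
e11 deliver 1→0: 0[foll,b=5,x]
e12 deliver 0→1: 1[lead,b=5,x]
e13 deliver 1→2: 2[foll,b=5,x]

5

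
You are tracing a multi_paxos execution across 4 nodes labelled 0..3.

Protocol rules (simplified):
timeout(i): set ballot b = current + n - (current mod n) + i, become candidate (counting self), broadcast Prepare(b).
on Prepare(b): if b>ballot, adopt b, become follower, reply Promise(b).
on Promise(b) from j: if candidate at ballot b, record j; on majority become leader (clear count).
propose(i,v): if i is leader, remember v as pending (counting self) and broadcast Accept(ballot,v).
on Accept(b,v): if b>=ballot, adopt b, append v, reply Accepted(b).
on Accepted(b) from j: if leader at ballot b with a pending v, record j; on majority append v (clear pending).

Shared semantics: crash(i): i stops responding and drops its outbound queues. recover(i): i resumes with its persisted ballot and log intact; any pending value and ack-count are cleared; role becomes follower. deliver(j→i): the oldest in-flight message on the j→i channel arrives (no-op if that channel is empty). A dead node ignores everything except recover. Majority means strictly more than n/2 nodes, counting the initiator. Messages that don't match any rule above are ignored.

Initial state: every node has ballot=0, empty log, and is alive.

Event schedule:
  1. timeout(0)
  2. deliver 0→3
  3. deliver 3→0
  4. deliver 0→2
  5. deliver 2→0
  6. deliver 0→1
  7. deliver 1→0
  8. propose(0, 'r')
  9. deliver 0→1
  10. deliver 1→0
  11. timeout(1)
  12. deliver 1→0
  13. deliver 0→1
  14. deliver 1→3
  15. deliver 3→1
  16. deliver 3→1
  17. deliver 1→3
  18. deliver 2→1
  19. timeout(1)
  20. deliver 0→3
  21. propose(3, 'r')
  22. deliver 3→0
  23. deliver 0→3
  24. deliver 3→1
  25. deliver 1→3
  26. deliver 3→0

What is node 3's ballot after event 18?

e1 timeout(0): 0[cand,b=4,-]
e2 deliver 0→3: 3[foll,b=4,-]
e3 deliver 3→0: ·
e4 deliver 0→2: 2[foll,b=4,-]
e5 deliver 2→0: 0[lead,b=4,-]
e6 deliver 0→1: 1[foll,b=4,-]
e7 deliver 1→0: ·
e8 propose(0,'r'): ·
e9 deliver 0→1: 1[foll,b=4,r]
e10 deliver 1→0: ·
e11 timeout(1): 1[cand,b=9,r]
e12 deliver 1→0: 0[foll,b=9,-]
e13 deliver 0→1: ·
e14 deliver 1→3: 3[foll,b=9,-]
e15 deliver 3→1: 1[lead,b=9,r]
e16 deliver 3→1: ·
e17 deliver 1→3: ·
e18 deliver 2→1: ·

9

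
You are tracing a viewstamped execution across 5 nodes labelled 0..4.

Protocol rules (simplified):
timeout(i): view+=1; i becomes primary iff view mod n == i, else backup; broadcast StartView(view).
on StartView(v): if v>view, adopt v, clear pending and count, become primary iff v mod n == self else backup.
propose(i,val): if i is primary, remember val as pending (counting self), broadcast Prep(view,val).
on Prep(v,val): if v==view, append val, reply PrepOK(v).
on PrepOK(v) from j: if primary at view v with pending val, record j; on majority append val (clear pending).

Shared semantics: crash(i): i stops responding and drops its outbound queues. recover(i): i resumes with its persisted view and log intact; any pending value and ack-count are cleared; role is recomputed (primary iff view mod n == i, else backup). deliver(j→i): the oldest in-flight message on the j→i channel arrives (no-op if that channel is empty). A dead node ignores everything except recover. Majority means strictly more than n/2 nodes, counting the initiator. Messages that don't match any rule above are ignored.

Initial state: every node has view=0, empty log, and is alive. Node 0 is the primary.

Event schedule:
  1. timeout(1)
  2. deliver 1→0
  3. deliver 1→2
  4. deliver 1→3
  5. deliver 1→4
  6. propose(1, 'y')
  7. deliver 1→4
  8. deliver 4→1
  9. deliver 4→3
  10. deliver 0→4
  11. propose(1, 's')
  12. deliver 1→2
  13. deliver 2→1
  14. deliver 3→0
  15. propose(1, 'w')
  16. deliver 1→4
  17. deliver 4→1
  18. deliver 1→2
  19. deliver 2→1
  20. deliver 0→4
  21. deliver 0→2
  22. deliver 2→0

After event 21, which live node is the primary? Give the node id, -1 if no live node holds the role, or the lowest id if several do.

[1] timeout(1) → N1(prim v1 [-])
[2] deliver 1→0 → N0(back v1 [-])
[3] deliver 1→2 → N2(back v1 [-])
[4] deliver 1→3 → N3(back v1 [-])
[5] deliver 1→4 → N4(back v1 [-])
[6] propose(1,'y') → ∅
[7] deliver 1→4 → N4(back v1 [y])
[8] deliver 4→1 → ∅
[9] deliver 4→3 → ∅
[10] deliver 0→4 → ∅
[11] propose(1,'s') → ∅
[12] deliver 1→2 → N2(back v1 [y])
[13] deliver 2→1 → ∅
[14] deliver 3→0 → ∅
[15] propose(1,'w') → ∅
[16] deliver 1→4 → N4(back v1 [y,s])
[17] deliver 4→1 → ∅
[18] deliver 1→2 → N2(back v1 [y,s])
[19] deliver 2→1 → N1(prim v1 [w])
[20] deliver 0→4 → ∅
[21] deliver 0→2 → ∅

1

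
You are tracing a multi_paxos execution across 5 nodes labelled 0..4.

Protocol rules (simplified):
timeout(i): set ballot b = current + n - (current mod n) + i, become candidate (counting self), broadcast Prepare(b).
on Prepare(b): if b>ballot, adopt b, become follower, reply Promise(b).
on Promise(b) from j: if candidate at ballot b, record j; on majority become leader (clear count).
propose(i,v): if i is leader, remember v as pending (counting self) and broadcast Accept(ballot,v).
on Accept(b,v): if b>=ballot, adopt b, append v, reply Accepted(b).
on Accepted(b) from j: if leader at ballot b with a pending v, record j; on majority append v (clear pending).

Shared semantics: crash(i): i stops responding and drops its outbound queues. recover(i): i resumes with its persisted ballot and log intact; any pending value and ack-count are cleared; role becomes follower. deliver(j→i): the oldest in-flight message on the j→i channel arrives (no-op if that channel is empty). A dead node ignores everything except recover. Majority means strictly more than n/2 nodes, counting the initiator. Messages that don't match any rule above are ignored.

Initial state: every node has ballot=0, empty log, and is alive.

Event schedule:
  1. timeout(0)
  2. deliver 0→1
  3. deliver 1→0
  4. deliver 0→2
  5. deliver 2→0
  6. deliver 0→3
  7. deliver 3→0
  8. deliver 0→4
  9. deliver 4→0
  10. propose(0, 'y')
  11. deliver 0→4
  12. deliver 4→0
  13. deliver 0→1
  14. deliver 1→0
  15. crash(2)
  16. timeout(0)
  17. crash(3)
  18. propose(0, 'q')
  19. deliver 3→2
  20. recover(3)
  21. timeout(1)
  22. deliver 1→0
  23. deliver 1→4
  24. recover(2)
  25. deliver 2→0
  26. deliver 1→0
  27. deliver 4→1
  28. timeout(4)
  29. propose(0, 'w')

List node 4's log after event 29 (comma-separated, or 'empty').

y

after 1 — timeout(0): n0:cand/b5/[-]
after 2 — deliver 0→1: n1:foll/b5/[-]
after 3 — deliver 1→0: ·
after 4 — deliver 0→2: n2:foll/b5/[-]
after 5 — deliver 2→0: n0:lead/b5/[-]
after 6 — deliver 0→3: n3:foll/b5/[-]
after 7 — deliver 3→0: ·
after 8 — deliver 0→4: n4:foll/b5/[-]
after 9 — deliver 4→0: ·
after 10 — propose(0,'y'): ·
after 11 — deliver 0→4: n4:foll/b5/[y]
after 12 — deliver 4→0: ·
after 13 — deliver 0→1: n1:foll/b5/[y]
after 14 — deliver 1→0: n0:lead/b5/[y]
after 15 — crash(2): n2:✗foll/b5/[-]
after 16 — timeout(0): n0:cand/b10/[y]
after 17 — crash(3): n3:✗foll/b5/[-]
after 18 — propose(0,'q'): ·
after 19 — deliver 3→2: ·
after 20 — recover(3): n3:foll/b5/[-]
after 21 — timeout(1): n1:cand/b11/[y]
after 22 — deliver 1→0: n0:foll/b11/[y]
after 23 — deliver 1→4: n4:foll/b11/[y]
after 24 — recover(2): n2:foll/b5/[-]
after 25 — deliver 2→0: ·
after 26 — deliver 1→0: ·
after 27 — deliver 4→1: ·
after 28 — timeout(4): n4:cand/b19/[y]
after 29 — propose(0,'w'): ·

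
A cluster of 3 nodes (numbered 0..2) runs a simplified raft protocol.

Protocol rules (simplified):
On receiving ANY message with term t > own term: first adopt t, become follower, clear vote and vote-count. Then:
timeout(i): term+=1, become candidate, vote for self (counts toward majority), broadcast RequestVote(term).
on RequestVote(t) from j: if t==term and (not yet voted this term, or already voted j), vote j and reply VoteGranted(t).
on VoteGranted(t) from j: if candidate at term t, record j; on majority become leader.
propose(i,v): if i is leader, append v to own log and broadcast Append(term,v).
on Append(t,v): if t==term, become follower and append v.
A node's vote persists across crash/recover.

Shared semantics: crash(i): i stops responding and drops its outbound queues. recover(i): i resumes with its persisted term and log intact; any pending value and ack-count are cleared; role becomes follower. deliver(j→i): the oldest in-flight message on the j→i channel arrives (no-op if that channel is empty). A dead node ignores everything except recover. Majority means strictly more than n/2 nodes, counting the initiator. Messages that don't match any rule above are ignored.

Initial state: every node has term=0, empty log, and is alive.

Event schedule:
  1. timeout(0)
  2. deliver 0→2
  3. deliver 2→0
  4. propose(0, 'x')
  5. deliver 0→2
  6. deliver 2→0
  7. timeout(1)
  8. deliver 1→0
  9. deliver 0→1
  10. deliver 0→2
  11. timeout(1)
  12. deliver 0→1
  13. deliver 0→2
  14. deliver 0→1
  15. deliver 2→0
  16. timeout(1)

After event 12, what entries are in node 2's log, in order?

1. timeout(0):  <0:cand t1 ->
2. deliver 0→2:  <2:foll t1 ->
3. deliver 2→0:  <0:lead t1 ->
4. propose(0,'x'):  <0:lead t1 x>
5. deliver 0→2:  <2:foll t1 x>
6. deliver 2→0:  nop
7. timeout(1):  <1:cand t1 ->
8. deliver 1→0:  nop
9. deliver 0→1:  nop
10. deliver 0→2:  nop
11. timeout(1):  <1:cand t2 ->
12. deliver 0→1:  nop

x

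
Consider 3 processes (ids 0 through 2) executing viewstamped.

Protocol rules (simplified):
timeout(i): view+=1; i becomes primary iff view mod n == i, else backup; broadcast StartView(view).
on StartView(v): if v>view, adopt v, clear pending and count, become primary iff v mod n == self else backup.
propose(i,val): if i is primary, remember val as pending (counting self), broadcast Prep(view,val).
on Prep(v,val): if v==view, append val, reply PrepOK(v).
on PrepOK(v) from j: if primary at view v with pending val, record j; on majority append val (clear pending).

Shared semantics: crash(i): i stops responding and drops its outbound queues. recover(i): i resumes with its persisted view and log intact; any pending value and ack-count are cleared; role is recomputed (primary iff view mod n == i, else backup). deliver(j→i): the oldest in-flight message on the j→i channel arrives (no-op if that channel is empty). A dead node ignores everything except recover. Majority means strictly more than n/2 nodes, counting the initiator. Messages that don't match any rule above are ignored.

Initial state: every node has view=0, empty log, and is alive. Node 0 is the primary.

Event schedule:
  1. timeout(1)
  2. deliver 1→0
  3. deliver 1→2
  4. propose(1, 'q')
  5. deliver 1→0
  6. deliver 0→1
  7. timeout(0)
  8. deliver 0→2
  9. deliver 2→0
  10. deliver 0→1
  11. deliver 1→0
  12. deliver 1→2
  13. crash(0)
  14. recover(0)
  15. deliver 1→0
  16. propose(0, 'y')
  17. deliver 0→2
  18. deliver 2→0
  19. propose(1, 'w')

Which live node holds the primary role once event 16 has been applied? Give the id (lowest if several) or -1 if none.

2

e1 timeout(1): 1[prim,v=1,-]
e2 deliver 1→0: 0[back,v=1,-]
e3 deliver 1→2: 2[back,v=1,-]
e4 propose(1,'q'): ·
e5 deliver 1→0: 0[back,v=1,q]
e6 deliver 0→1: 1[prim,v=1,q]
e7 timeout(0): 0[back,v=2,q]
e8 deliver 0→2: 2[prim,v=2,-]
e9 deliver 2→0: ·
e10 deliver 0→1: 1[back,v=2,q]
e11 deliver 1→0: ·
e12 deliver 1→2: ·
e13 crash(0): 0[✗back,v=2,q]
e14 recover(0): 0[back,v=2,q]
e15 deliver 1→0: ·
e16 propose(0,'y'): ·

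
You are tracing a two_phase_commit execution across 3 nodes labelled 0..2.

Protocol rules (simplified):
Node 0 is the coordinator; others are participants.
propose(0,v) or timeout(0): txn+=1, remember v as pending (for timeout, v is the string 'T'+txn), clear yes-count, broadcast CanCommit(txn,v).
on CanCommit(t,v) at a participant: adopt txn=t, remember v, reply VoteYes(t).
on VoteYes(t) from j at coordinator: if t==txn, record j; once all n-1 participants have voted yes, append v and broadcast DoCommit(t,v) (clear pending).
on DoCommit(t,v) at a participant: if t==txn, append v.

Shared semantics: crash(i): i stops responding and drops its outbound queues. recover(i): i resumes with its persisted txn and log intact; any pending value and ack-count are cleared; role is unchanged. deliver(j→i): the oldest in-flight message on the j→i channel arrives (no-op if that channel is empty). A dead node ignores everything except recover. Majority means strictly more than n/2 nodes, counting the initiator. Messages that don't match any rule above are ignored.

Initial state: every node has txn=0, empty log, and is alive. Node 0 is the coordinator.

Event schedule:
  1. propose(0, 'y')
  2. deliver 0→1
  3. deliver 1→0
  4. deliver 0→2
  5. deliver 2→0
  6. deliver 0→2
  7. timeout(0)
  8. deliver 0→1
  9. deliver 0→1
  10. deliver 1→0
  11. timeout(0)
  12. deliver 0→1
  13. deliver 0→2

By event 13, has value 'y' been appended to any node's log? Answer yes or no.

yes

1. propose(0,'y'):  <0:coor t1 ->
2. deliver 0→1:  <1:part t1 ->
3. deliver 1→0:  nop
4. deliver 0→2:  <2:part t1 ->
5. deliver 2→0:  <0:coor t1 y>
6. deliver 0→2:  <2:part t1 y>
7. timeout(0):  <0:coor t2 y>
8. deliver 0→1:  <1:part t1 y>
9. deliver 0→1:  <1:part t2 y>
10. deliver 1→0:  nop
11. timeout(0):  <0:coor t3 y>
12. deliver 0→1:  <1:part t3 y>
13. deliver 0→2:  <2:part t2 y>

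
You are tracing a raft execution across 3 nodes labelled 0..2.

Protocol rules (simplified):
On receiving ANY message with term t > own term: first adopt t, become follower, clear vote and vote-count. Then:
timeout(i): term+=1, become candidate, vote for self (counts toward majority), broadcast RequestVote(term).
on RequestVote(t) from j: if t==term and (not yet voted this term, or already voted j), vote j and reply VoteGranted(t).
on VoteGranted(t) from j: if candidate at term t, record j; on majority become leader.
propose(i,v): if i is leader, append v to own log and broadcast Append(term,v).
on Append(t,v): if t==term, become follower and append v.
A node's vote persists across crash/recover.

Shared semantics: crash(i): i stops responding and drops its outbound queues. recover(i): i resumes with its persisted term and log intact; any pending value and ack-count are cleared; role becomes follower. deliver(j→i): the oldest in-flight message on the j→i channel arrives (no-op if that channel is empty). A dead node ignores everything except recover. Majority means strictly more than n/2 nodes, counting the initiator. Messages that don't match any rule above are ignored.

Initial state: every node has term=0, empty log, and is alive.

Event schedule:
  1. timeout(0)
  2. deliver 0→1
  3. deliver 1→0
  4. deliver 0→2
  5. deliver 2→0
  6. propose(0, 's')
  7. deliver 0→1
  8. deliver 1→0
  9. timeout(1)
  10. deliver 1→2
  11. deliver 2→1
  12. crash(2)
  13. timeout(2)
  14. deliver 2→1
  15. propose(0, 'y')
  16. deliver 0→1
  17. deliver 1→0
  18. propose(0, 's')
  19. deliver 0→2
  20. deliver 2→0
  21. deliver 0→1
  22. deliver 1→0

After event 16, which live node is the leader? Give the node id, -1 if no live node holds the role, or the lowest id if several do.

1. timeout(0):  <0:cand t1 ->
2. deliver 0→1:  <1:foll t1 ->
3. deliver 1→0:  <0:lead t1 ->
4. deliver 0→2:  <2:foll t1 ->
5. deliver 2→0:  nop
6. propose(0,'s'):  <0:lead t1 s>
7. deliver 0→1:  <1:foll t1 s>
8. deliver 1→0:  nop
9. timeout(1):  <1:cand t2 s>
10. deliver 1→2:  <2:foll t2 ->
11. deliver 2→1:  <1:lead t2 s>
12. crash(2):  <2:✗foll t2 ->
13. timeout(2):  nop
14. deliver 2→1:  nop
15. propose(0,'y'):  <0:lead t1 s,y>
16. deliver 0→1:  nop

0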